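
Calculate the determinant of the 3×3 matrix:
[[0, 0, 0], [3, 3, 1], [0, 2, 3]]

Expansion along first row:
det = 0·det([[3,1],[2,3]]) - 0·det([[3,1],[0,3]]) + 0·det([[3,3],[0,2]])
    = 0·(3·3 - 1·2) - 0·(3·3 - 1·0) + 0·(3·2 - 3·0)
    = 0·7 - 0·9 + 0·6
    = 0 + 0 + 0 = 0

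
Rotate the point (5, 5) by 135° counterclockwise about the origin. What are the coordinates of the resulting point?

Rotation matrix for 135°: [[cos 135°, -sin 135°], [sin 135°, cos 135°]] ≈ [[-0.707107, -0.707107], [0.707107, -0.707107]]
[[-0.707107, -0.707107], [0.707107, -0.707107]] × [5, 5]ᵀ ≈ [-7.0711, 0]ᵀ
Result: (-7.0711, 0)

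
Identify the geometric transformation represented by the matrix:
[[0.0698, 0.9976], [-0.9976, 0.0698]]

This matrix represents: rotation by 274° counterclockwise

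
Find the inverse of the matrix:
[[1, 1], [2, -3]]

For [[a,b],[c,d]], inverse = (1/det)·[[d,-b],[-c,a]]
det = (1)(-3) - (1)(2) = -3 - 2 = -5
Inverse = (1/-5)·[[-3, -1], [-2, 1]]
= [[3/5, 1/5], [2/5, -1/5]]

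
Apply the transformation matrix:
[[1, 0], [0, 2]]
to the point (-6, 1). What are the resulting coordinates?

Matrix multiplication:
[[1, 0], [0, 2]] × [-6, 1]ᵀ
= [(1)(-6) + (0)(1), (0)(-6) + (2)(1)]ᵀ
= [-6, 2]ᵀ
Result: (-6, 2)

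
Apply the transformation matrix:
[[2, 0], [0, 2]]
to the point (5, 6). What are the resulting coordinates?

Matrix multiplication:
[[2, 0], [0, 2]] × [5, 6]ᵀ
= [(2)(5) + (0)(6), (0)(5) + (2)(6)]ᵀ
= [10, 12]ᵀ
Result: (10, 12)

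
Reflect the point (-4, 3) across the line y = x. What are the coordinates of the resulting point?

Reflection across line y = x: (-4, 3) → (3, -4)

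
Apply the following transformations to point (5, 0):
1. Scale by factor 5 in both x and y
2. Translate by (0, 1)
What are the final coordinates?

Step 1: Scale (5, 0) by 5 → (25, 0)
Step 2: Translate by (0, 1) → (25, 1)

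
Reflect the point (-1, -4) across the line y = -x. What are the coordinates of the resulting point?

Reflection across line y = -x: (-1, -4) → (4, 1)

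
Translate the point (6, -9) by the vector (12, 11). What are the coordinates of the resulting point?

Translation by (12, 11) (homogeneous matrix [[1, 0, 12], [0, 1, 11], [0, 0, 1]]):
x' = 6 + 12 = 18
y' = -9 + 11 = 2
Result: (18, 2)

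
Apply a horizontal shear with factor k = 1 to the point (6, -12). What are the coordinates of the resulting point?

Shear matrix for horizontal shear with factor k = 1:
[[1, 1], [0, 1]]
Result: (6, -12) → (-6, -12)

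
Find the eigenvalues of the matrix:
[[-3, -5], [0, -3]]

Characteristic equation: det(A - λI) = 0
λ² - (trace)λ + (det) = 0
trace = -3 + -3 = -6, det = (-3)(-3) - (-5)(0) = 9
λ² - (-6)λ + (9) = 0
λ = (-6 ± √((-6)² - 4·(9))) / 2 = (-6 ± √0) / 2
Solving: λ = -3, -3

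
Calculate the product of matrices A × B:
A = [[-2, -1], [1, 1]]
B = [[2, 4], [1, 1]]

Matrix multiplication:
C[0][0] = -2×2 + -1×1 = -5
C[0][1] = -2×4 + -1×1 = -9
C[1][0] = 1×2 + 1×1 = 3
C[1][1] = 1×4 + 1×1 = 5
Result: [[-5, -9], [3, 5]]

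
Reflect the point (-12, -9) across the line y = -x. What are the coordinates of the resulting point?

Reflection across line y = -x: (-12, -9) → (9, 12)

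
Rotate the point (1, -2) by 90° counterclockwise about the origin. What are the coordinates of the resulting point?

Rotation matrix for 90°: [[cos 90°, -sin 90°], [sin 90°, cos 90°]] = [[0, -1], [1, 0]]
[[0, -1], [1, 0]] × [1, -2]ᵀ = [2, 1]ᵀ
Result: (2, 1)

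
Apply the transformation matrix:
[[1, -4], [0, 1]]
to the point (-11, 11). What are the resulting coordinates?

Matrix multiplication:
[[1, -4], [0, 1]] × [-11, 11]ᵀ
= [(1)(-11) + (-4)(11), (0)(-11) + (1)(11)]ᵀ
= [-55, 11]ᵀ
Result: (-55, 11)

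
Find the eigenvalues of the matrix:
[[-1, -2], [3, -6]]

Characteristic equation: det(A - λI) = 0
λ² - (trace)λ + (det) = 0
trace = -1 + -6 = -7, det = (-1)(-6) - (-2)(3) = 12
λ² - (-7)λ + (12) = 0
λ = (-7 ± √((-7)² - 4·(12))) / 2 = (-7 ± √1) / 2
Solving: λ = -4, -3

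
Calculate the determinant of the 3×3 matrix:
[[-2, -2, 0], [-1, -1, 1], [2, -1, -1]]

Expansion along first row:
det = -2·det([[-1,1],[-1,-1]]) - -2·det([[-1,1],[2,-1]]) + 0·det([[-1,-1],[2,-1]])
    = -2·(-1·-1 - 1·-1) - -2·(-1·-1 - 1·2) + 0·(-1·-1 - -1·2)
    = -2·2 - -2·-1 + 0·3
    = -4 + -2 + 0 = -6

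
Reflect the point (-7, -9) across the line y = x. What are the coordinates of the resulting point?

Reflection across line y = x: (-7, -9) → (-9, -7)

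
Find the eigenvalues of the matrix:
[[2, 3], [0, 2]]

Characteristic equation: det(A - λI) = 0
λ² - (trace)λ + (det) = 0
trace = 2 + 2 = 4, det = (2)(2) - (3)(0) = 4
λ² - (4)λ + (4) = 0
λ = (4 ± √((4)² - 4·(4))) / 2 = (4 ± √0) / 2
Solving: λ = 2, 2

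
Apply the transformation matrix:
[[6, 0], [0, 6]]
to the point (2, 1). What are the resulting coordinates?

Matrix multiplication:
[[6, 0], [0, 6]] × [2, 1]ᵀ
= [(6)(2) + (0)(1), (0)(2) + (6)(1)]ᵀ
= [12, 6]ᵀ
Result: (12, 6)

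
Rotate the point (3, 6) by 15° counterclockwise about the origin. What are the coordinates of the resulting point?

Rotation matrix for 15°: [[cos 15°, -sin 15°], [sin 15°, cos 15°]] ≈ [[0.965926, -0.258819], [0.258819, 0.965926]]
[[0.965926, -0.258819], [0.258819, 0.965926]] × [3, 6]ᵀ ≈ [1.3449, 6.5720]ᵀ
Result: (1.3449, 6.5720)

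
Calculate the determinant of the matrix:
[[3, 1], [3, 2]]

For a 2×2 matrix [[a, b], [c, d]], det = ad - bc
det = (3)(2) - (1)(3) = 6 - 3 = 3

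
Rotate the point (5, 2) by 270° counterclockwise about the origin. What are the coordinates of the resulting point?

Rotation matrix for 270°: [[cos 270°, -sin 270°], [sin 270°, cos 270°]] = [[0, 1], [-1, 0]]
[[0, 1], [-1, 0]] × [5, 2]ᵀ = [2, -5]ᵀ
Result: (2, -5)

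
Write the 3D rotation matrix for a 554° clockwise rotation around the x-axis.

Rotation matrix for clockwise 554° around x-axis:
A clockwise rotation by 554° is a counterclockwise rotation by -554°.
cos(-554°) = -0.9703, sin(-554°) = 0.2419
Result: [[1, 0, 0], [0, -0.9703, -0.2419], [0, 0.2419, -0.9703]]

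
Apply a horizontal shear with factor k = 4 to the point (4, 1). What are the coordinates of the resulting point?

Shear matrix for horizontal shear with factor k = 4:
[[1, 4], [0, 1]]
Result: (4, 1) → (8, 1)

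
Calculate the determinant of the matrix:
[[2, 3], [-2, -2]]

For a 2×2 matrix [[a, b], [c, d]], det = ad - bc
det = (2)(-2) - (3)(-2) = -4 - -6 = 2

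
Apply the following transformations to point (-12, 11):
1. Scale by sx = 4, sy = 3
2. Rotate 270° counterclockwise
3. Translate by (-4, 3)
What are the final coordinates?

Step 1: Scale → (-48, 33)
Step 2: Rotate 270° → (33, 48)
Step 3: Translate → (29, 51)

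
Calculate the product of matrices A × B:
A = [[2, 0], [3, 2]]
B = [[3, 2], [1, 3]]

Matrix multiplication:
C[0][0] = 2×3 + 0×1 = 6
C[0][1] = 2×2 + 0×3 = 4
C[1][0] = 3×3 + 2×1 = 11
C[1][1] = 3×2 + 2×3 = 12
Result: [[6, 4], [11, 12]]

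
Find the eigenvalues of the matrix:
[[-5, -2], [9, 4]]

Characteristic equation: det(A - λI) = 0
λ² - (trace)λ + (det) = 0
trace = -5 + 4 = -1, det = (-5)(4) - (-2)(9) = -2
λ² - (-1)λ + (-2) = 0
λ = (-1 ± √((-1)² - 4·(-2))) / 2 = (-1 ± √9) / 2
Solving: λ = -2, 1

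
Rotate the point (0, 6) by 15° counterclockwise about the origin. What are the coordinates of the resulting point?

Rotation matrix for 15°: [[cos 15°, -sin 15°], [sin 15°, cos 15°]] ≈ [[0.965926, -0.258819], [0.258819, 0.965926]]
[[0.965926, -0.258819], [0.258819, 0.965926]] × [0, 6]ᵀ ≈ [-1.5529, 5.7956]ᵀ
Result: (-1.5529, 5.7956)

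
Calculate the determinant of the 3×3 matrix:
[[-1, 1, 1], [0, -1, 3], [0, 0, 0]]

Expansion along first row:
det = -1·det([[-1,3],[0,0]]) - 1·det([[0,3],[0,0]]) + 1·det([[0,-1],[0,0]])
    = -1·(-1·0 - 3·0) - 1·(0·0 - 3·0) + 1·(0·0 - -1·0)
    = -1·0 - 1·0 + 1·0
    = 0 + 0 + 0 = 0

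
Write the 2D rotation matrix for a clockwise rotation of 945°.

Rotation matrix formula: [[cos θ, -sin θ], [sin θ, cos θ]]
A clockwise rotation by 945° is equivalent to a counterclockwise rotation by -945°.
For θ = -945°:
cos(-945°) = -√2/2
sin(-945°) = √2/2
Result: [[-√2/2, -√2/2], [√2/2, -√2/2]]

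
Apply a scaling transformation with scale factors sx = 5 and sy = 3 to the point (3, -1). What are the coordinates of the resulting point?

Scaling matrix:
[[5, 0], [0, 3]]
Result: (3 × 5, -1 × 3) = (15, -3)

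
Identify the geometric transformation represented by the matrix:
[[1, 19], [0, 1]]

This matrix represents: horizontal shear with factor 19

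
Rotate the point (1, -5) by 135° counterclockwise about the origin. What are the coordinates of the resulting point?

Rotation matrix for 135°: [[cos 135°, -sin 135°], [sin 135°, cos 135°]] ≈ [[-0.707107, -0.707107], [0.707107, -0.707107]]
[[-0.707107, -0.707107], [0.707107, -0.707107]] × [1, -5]ᵀ ≈ [2.8284, 4.2426]ᵀ
Result: (2.8284, 4.2426)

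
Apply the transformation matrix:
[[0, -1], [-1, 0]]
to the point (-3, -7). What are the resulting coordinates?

Matrix multiplication:
[[0, -1], [-1, 0]] × [-3, -7]ᵀ
= [(0)(-3) + (-1)(-7), (-1)(-3) + (0)(-7)]ᵀ
= [7, 3]ᵀ
Result: (7, 3)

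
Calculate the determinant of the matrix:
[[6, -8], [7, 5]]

For a 2×2 matrix [[a, b], [c, d]], det = ad - bc
det = (6)(5) - (-8)(7) = 30 - -56 = 86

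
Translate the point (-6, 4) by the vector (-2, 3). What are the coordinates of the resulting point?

Translation by (-2, 3) (homogeneous matrix [[1, 0, -2], [0, 1, 3], [0, 0, 1]]):
x' = -6 + -2 = -8
y' = 4 + 3 = 7
Result: (-8, 7)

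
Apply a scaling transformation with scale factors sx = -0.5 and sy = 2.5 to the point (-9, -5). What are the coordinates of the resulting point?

Scaling matrix:
[[-0.50, 0], [0, 2.50]]
Result: (-9 × -0.5, -5 × 2.5) = (4.5, -12.5)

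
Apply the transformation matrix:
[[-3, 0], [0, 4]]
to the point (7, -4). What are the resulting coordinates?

Matrix multiplication:
[[-3, 0], [0, 4]] × [7, -4]ᵀ
= [(-3)(7) + (0)(-4), (0)(7) + (4)(-4)]ᵀ
= [-21, -16]ᵀ
Result: (-21, -16)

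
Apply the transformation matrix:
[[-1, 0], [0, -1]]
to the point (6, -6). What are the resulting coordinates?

Matrix multiplication:
[[-1, 0], [0, -1]] × [6, -6]ᵀ
= [(-1)(6) + (0)(-6), (0)(6) + (-1)(-6)]ᵀ
= [-6, 6]ᵀ
Result: (-6, 6)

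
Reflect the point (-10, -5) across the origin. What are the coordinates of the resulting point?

Reflection across origin: (-10, -5) → (10, 5)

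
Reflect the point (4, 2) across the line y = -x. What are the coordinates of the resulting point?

Reflection across line y = -x: (4, 2) → (-2, -4)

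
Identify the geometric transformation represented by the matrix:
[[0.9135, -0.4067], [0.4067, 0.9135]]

This matrix represents: rotation by 24° counterclockwise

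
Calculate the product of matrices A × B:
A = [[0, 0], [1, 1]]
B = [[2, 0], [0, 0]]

Matrix multiplication:
C[0][0] = 0×2 + 0×0 = 0
C[0][1] = 0×0 + 0×0 = 0
C[1][0] = 1×2 + 1×0 = 2
C[1][1] = 1×0 + 1×0 = 0
Result: [[0, 0], [2, 0]]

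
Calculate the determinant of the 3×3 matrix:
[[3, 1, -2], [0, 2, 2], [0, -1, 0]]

Expansion along first row:
det = 3·det([[2,2],[-1,0]]) - 1·det([[0,2],[0,0]]) + -2·det([[0,2],[0,-1]])
    = 3·(2·0 - 2·-1) - 1·(0·0 - 2·0) + -2·(0·-1 - 2·0)
    = 3·2 - 1·0 + -2·0
    = 6 + 0 + 0 = 6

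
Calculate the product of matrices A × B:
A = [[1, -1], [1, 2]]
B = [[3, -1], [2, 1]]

Matrix multiplication:
C[0][0] = 1×3 + -1×2 = 1
C[0][1] = 1×-1 + -1×1 = -2
C[1][0] = 1×3 + 2×2 = 7
C[1][1] = 1×-1 + 2×1 = 1
Result: [[1, -2], [7, 1]]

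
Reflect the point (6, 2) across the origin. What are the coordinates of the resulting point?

Reflection across origin: (6, 2) → (-6, -2)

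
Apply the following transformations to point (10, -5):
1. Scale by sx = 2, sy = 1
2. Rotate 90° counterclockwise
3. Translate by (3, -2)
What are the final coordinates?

Step 1: Scale → (20, -5)
Step 2: Rotate 90° → (5, 20)
Step 3: Translate → (8, 18)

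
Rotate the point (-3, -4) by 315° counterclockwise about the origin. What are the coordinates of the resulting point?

Rotation matrix for 315°: [[cos 315°, -sin 315°], [sin 315°, cos 315°]] ≈ [[0.707107, 0.707107], [-0.707107, 0.707107]]
[[0.707107, 0.707107], [-0.707107, 0.707107]] × [-3, -4]ᵀ ≈ [-4.9497, -0.7071]ᵀ
Result: (-4.9497, -0.7071)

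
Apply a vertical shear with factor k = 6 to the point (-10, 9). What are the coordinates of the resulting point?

Shear matrix for vertical shear with factor k = 6:
[[1, 0], [6, 1]]
Result: (-10, 9) → (-10, -51)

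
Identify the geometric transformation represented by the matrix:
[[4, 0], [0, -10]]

This matrix represents: non-uniform scaling by sx = 4, sy = -10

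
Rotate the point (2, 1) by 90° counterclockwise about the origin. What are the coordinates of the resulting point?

Rotation matrix for 90°: [[cos 90°, -sin 90°], [sin 90°, cos 90°]] = [[0, -1], [1, 0]]
[[0, -1], [1, 0]] × [2, 1]ᵀ = [-1, 2]ᵀ
Result: (-1, 2)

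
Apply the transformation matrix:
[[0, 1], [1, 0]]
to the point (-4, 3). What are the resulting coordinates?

Matrix multiplication:
[[0, 1], [1, 0]] × [-4, 3]ᵀ
= [(0)(-4) + (1)(3), (1)(-4) + (0)(3)]ᵀ
= [3, -4]ᵀ
Result: (3, -4)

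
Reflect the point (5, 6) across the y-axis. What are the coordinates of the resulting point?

Reflection across y-axis: (5, 6) → (-5, 6)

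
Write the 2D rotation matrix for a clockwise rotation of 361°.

Rotation matrix formula: [[cos θ, -sin θ], [sin θ, cos θ]]
A clockwise rotation by 361° is equivalent to a counterclockwise rotation by -361°.
For θ = -361°:
cos(-361°) = 0.9998
sin(-361°) = -0.0175
Result: [[0.9998, 0.0175], [-0.0175, 0.9998]]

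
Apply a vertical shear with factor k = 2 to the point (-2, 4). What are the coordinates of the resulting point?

Shear matrix for vertical shear with factor k = 2:
[[1, 0], [2, 1]]
Result: (-2, 4) → (-2, 0)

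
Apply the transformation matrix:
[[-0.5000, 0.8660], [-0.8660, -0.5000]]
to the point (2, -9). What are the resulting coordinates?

Matrix multiplication:
[[-0.5000, 0.8660], [-0.8660, -0.5000]] × [2, -9]ᵀ
= [(-0.5000)(2) + (0.8660)(-9), (-0.8660)(2) + (-0.5000)(-9)]ᵀ
= [-8.7940, 2.7680]ᵀ
Result: (-8.7940, 2.7680)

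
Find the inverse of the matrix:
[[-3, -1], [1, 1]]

For [[a,b],[c,d]], inverse = (1/det)·[[d,-b],[-c,a]]
det = (-3)(1) - (-1)(1) = -3 - -1 = -2
Inverse = (1/-2)·[[1, 1], [-1, -3]]
= [[-1/2, -1/2], [1/2, 3/2]]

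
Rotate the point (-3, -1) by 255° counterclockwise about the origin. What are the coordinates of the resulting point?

Rotation matrix for 255°: [[cos 255°, -sin 255°], [sin 255°, cos 255°]] ≈ [[-0.258819, 0.965926], [-0.965926, -0.258819]]
[[-0.258819, 0.965926], [-0.965926, -0.258819]] × [-3, -1]ᵀ ≈ [-0.1895, 3.1566]ᵀ
Result: (-0.1895, 3.1566)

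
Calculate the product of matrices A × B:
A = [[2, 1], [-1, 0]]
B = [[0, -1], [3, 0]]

Matrix multiplication:
C[0][0] = 2×0 + 1×3 = 3
C[0][1] = 2×-1 + 1×0 = -2
C[1][0] = -1×0 + 0×3 = 0
C[1][1] = -1×-1 + 0×0 = 1
Result: [[3, -2], [0, 1]]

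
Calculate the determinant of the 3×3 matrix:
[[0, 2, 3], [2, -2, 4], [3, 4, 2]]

Expansion along first row:
det = 0·det([[-2,4],[4,2]]) - 2·det([[2,4],[3,2]]) + 3·det([[2,-2],[3,4]])
    = 0·(-2·2 - 4·4) - 2·(2·2 - 4·3) + 3·(2·4 - -2·3)
    = 0·-20 - 2·-8 + 3·14
    = 0 + 16 + 42 = 58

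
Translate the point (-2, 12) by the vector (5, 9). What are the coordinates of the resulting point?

Translation by (5, 9) (homogeneous matrix [[1, 0, 5], [0, 1, 9], [0, 0, 1]]):
x' = -2 + 5 = 3
y' = 12 + 9 = 21
Result: (3, 21)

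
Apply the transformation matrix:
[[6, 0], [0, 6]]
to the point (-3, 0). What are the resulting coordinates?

Matrix multiplication:
[[6, 0], [0, 6]] × [-3, 0]ᵀ
= [(6)(-3) + (0)(0), (0)(-3) + (6)(0)]ᵀ
= [-18, 0]ᵀ
Result: (-18, 0)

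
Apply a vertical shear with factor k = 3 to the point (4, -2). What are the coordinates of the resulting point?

Shear matrix for vertical shear with factor k = 3:
[[1, 0], [3, 1]]
Result: (4, -2) → (4, 10)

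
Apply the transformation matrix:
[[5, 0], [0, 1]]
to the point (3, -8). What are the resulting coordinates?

Matrix multiplication:
[[5, 0], [0, 1]] × [3, -8]ᵀ
= [(5)(3) + (0)(-8), (0)(3) + (1)(-8)]ᵀ
= [15, -8]ᵀ
Result: (15, -8)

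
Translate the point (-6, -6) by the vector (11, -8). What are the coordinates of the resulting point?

Translation by (11, -8) (homogeneous matrix [[1, 0, 11], [0, 1, -8], [0, 0, 1]]):
x' = -6 + 11 = 5
y' = -6 + -8 = -14
Result: (5, -14)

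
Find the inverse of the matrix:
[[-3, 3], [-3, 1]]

For [[a,b],[c,d]], inverse = (1/det)·[[d,-b],[-c,a]]
det = (-3)(1) - (3)(-3) = -3 - -9 = 6
Inverse = (1/6)·[[1, -3], [3, -3]]
= [[1/6, -1/2], [1/2, -1/2]]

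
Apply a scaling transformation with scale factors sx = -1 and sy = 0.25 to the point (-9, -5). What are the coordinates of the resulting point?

Scaling matrix:
[[-1, 0], [0, 0.25]]
Result: (-9 × -1, -5 × 0.25) = (9, -1.25)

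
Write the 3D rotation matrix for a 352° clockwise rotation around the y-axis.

Rotation matrix for clockwise 352° around y-axis:
A clockwise rotation by 352° is a counterclockwise rotation by -352°.
cos(-352°) = 0.9903, sin(-352°) = 0.1392
Result: [[0.9903, 0, 0.1392], [0, 1, 0], [-0.1392, 0, 0.9903]]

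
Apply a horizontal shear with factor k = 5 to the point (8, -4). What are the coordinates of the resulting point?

Shear matrix for horizontal shear with factor k = 5:
[[1, 5], [0, 1]]
Result: (8, -4) → (-12, -4)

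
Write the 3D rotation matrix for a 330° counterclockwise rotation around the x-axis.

Rotation matrix for counterclockwise 330° around x-axis:
cos(330°) = √3/2, sin(330°) = -1/2
Result: [[1, 0, 0], [0, √3/2, 1/2], [0, -1/2, √3/2]]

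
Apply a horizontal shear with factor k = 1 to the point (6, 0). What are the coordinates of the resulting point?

Shear matrix for horizontal shear with factor k = 1:
[[1, 1], [0, 1]]
Result: (6, 0) → (6, 0)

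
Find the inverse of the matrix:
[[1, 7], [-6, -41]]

For [[a,b],[c,d]], inverse = (1/det)·[[d,-b],[-c,a]]
det = (1)(-41) - (7)(-6) = -41 - -42 = 1
Inverse = [[-41, -7], [6, 1]]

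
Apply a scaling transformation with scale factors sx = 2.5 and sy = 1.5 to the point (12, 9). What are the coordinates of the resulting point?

Scaling matrix:
[[2.50, 0], [0, 1.50]]
Result: (12 × 2.5, 9 × 1.5) = (30, 13.5)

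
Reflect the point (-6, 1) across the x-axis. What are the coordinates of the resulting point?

Reflection across x-axis: (-6, 1) → (-6, -1)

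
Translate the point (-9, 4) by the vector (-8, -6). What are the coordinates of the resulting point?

Translation by (-8, -6) (homogeneous matrix [[1, 0, -8], [0, 1, -6], [0, 0, 1]]):
x' = -9 + -8 = -17
y' = 4 + -6 = -2
Result: (-17, -2)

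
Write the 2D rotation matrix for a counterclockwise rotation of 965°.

Rotation matrix formula: [[cos θ, -sin θ], [sin θ, cos θ]]
For θ = 965°:
cos(965°) = -0.4226
sin(965°) = -0.9063
Result: [[-0.4226, 0.9063], [-0.9063, -0.4226]]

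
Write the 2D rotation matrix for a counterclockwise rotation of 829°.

Rotation matrix formula: [[cos θ, -sin θ], [sin θ, cos θ]]
For θ = 829°:
cos(829°) = -0.3256
sin(829°) = 0.9455
Result: [[-0.3256, -0.9455], [0.9455, -0.3256]]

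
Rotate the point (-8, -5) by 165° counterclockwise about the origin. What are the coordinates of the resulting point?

Rotation matrix for 165°: [[cos 165°, -sin 165°], [sin 165°, cos 165°]] ≈ [[-0.965926, -0.258819], [0.258819, -0.965926]]
[[-0.965926, -0.258819], [0.258819, -0.965926]] × [-8, -5]ᵀ ≈ [9.0215, 2.7591]ᵀ
Result: (9.0215, 2.7591)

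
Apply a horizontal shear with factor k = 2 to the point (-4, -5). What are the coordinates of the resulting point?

Shear matrix for horizontal shear with factor k = 2:
[[1, 2], [0, 1]]
Result: (-4, -5) → (-14, -5)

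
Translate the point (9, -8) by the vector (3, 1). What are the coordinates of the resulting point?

Translation by (3, 1) (homogeneous matrix [[1, 0, 3], [0, 1, 1], [0, 0, 1]]):
x' = 9 + 3 = 12
y' = -8 + 1 = -7
Result: (12, -7)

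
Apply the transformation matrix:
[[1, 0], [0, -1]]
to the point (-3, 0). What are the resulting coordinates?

Matrix multiplication:
[[1, 0], [0, -1]] × [-3, 0]ᵀ
= [(1)(-3) + (0)(0), (0)(-3) + (-1)(0)]ᵀ
= [-3, 0]ᵀ
Result: (-3, 0)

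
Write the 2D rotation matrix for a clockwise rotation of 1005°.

Rotation matrix formula: [[cos θ, -sin θ], [sin θ, cos θ]]
A clockwise rotation by 1005° is equivalent to a counterclockwise rotation by -1005°.
For θ = -1005°:
cos(-1005°) = 0.2588
sin(-1005°) = 0.9659
Result: [[0.2588, -0.9659], [0.9659, 0.2588]]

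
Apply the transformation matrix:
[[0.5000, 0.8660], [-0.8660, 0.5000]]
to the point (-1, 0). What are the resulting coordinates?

Matrix multiplication:
[[0.5000, 0.8660], [-0.8660, 0.5000]] × [-1, 0]ᵀ
= [(0.5000)(-1) + (0.8660)(0), (-0.8660)(-1) + (0.5000)(0)]ᵀ
= [-0.5000, 0.8660]ᵀ
Result: (-0.5000, 0.8660)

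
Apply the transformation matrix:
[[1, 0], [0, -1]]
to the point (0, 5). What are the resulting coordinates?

Matrix multiplication:
[[1, 0], [0, -1]] × [0, 5]ᵀ
= [(1)(0) + (0)(5), (0)(0) + (-1)(5)]ᵀ
= [0, -5]ᵀ
Result: (0, -5)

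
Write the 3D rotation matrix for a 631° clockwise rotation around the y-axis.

Rotation matrix for clockwise 631° around y-axis:
A clockwise rotation by 631° is a counterclockwise rotation by -631°.
cos(-631°) = 0.0175, sin(-631°) = 0.9998
Result: [[0.0175, 0, 0.9998], [0, 1, 0], [-0.9998, 0, 0.0175]]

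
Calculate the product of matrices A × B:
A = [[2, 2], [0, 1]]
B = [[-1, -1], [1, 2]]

Matrix multiplication:
C[0][0] = 2×-1 + 2×1 = 0
C[0][1] = 2×-1 + 2×2 = 2
C[1][0] = 0×-1 + 1×1 = 1
C[1][1] = 0×-1 + 1×2 = 2
Result: [[0, 2], [1, 2]]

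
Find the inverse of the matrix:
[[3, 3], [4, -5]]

For [[a,b],[c,d]], inverse = (1/det)·[[d,-b],[-c,a]]
det = (3)(-5) - (3)(4) = -15 - 12 = -27
Inverse = (1/-27)·[[-5, -3], [-4, 3]]
= [[5/27, 1/9], [4/27, -1/9]]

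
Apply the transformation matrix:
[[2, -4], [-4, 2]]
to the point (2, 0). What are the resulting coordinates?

Matrix multiplication:
[[2, -4], [-4, 2]] × [2, 0]ᵀ
= [(2)(2) + (-4)(0), (-4)(2) + (2)(0)]ᵀ
= [4, -8]ᵀ
Result: (4, -8)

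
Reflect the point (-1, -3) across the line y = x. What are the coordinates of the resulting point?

Reflection across line y = x: (-1, -3) → (-3, -1)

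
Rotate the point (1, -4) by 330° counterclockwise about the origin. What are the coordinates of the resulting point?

Rotation matrix for 330°: [[cos 330°, -sin 330°], [sin 330°, cos 330°]] ≈ [[0.866025, 0.500000], [-0.500000, 0.866025]]
[[0.866025, 0.500000], [-0.500000, 0.866025]] × [1, -4]ᵀ ≈ [-1.1340, -3.9641]ᵀ
Result: (-1.1340, -3.9641)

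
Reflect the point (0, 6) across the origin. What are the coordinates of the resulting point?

Reflection across origin: (0, 6) → (0, -6)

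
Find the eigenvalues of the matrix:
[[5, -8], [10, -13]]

Characteristic equation: det(A - λI) = 0
λ² - (trace)λ + (det) = 0
trace = 5 + -13 = -8, det = (5)(-13) - (-8)(10) = 15
λ² - (-8)λ + (15) = 0
λ = (-8 ± √((-8)² - 4·(15))) / 2 = (-8 ± √4) / 2
Solving: λ = -5, -3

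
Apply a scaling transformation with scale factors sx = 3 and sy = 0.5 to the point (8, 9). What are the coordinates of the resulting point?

Scaling matrix:
[[3, 0], [0, 0.50]]
Result: (8 × 3, 9 × 0.5) = (24, 4.5)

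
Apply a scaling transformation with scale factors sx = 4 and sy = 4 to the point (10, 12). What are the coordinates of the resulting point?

Scaling matrix:
[[4, 0], [0, 4]]
Result: (10 × 4, 12 × 4) = (40, 48)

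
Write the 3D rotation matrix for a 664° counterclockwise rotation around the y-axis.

Rotation matrix for counterclockwise 664° around y-axis:
cos(664°) = 0.5592, sin(664°) = -0.8290
Result: [[0.5592, 0, -0.8290], [0, 1, 0], [0.8290, 0, 0.5592]]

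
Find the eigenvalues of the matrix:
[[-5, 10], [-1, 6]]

Characteristic equation: det(A - λI) = 0
λ² - (trace)λ + (det) = 0
trace = -5 + 6 = 1, det = (-5)(6) - (10)(-1) = -20
λ² - (1)λ + (-20) = 0
λ = (1 ± √((1)² - 4·(-20))) / 2 = (1 ± √81) / 2
Solving: λ = -4, 5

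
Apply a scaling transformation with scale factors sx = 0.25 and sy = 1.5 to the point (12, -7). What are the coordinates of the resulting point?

Scaling matrix:
[[0.25, 0], [0, 1.50]]
Result: (12 × 0.25, -7 × 1.5) = (3, -10.5)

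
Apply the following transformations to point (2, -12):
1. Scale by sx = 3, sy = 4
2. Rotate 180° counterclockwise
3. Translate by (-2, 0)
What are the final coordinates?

Step 1: Scale → (6, -48)
Step 2: Rotate 180° → (-6, 48)
Step 3: Translate → (-8, 48)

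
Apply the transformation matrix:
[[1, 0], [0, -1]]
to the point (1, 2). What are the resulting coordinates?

Matrix multiplication:
[[1, 0], [0, -1]] × [1, 2]ᵀ
= [(1)(1) + (0)(2), (0)(1) + (-1)(2)]ᵀ
= [1, -2]ᵀ
Result: (1, -2)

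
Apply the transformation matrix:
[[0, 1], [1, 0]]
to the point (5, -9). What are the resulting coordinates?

Matrix multiplication:
[[0, 1], [1, 0]] × [5, -9]ᵀ
= [(0)(5) + (1)(-9), (1)(5) + (0)(-9)]ᵀ
= [-9, 5]ᵀ
Result: (-9, 5)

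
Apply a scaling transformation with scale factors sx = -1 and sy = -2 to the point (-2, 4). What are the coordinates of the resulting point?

Scaling matrix:
[[-1, 0], [0, -2]]
Result: (-2 × -1, 4 × -2) = (2, -8)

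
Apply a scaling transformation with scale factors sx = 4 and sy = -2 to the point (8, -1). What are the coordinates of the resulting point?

Scaling matrix:
[[4, 0], [0, -2]]
Result: (8 × 4, -1 × -2) = (32, 2)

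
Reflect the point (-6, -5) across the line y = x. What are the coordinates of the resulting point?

Reflection across line y = x: (-6, -5) → (-5, -6)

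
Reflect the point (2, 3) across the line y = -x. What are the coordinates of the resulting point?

Reflection across line y = -x: (2, 3) → (-3, -2)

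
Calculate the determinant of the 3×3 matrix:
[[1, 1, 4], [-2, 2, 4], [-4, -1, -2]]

Expansion along first row:
det = 1·det([[2,4],[-1,-2]]) - 1·det([[-2,4],[-4,-2]]) + 4·det([[-2,2],[-4,-1]])
    = 1·(2·-2 - 4·-1) - 1·(-2·-2 - 4·-4) + 4·(-2·-1 - 2·-4)
    = 1·0 - 1·20 + 4·10
    = 0 + -20 + 40 = 20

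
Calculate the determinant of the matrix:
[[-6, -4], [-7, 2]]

For a 2×2 matrix [[a, b], [c, d]], det = ad - bc
det = (-6)(2) - (-4)(-7) = -12 - 28 = -40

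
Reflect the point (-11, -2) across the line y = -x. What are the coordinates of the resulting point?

Reflection across line y = -x: (-11, -2) → (2, 11)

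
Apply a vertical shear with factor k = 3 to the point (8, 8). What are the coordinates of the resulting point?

Shear matrix for vertical shear with factor k = 3:
[[1, 0], [3, 1]]
Result: (8, 8) → (8, 32)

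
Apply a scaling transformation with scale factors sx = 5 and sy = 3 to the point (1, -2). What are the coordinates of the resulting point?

Scaling matrix:
[[5, 0], [0, 3]]
Result: (1 × 5, -2 × 3) = (5, -6)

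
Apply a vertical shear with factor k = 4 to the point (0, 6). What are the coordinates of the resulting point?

Shear matrix for vertical shear with factor k = 4:
[[1, 0], [4, 1]]
Result: (0, 6) → (0, 6)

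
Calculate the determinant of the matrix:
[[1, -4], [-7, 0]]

For a 2×2 matrix [[a, b], [c, d]], det = ad - bc
det = (1)(0) - (-4)(-7) = 0 - 28 = -28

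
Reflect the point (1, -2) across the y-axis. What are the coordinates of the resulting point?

Reflection across y-axis: (1, -2) → (-1, -2)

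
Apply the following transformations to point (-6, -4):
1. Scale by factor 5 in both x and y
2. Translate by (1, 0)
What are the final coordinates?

Step 1: Scale (-6, -4) by 5 → (-30, -20)
Step 2: Translate by (1, 0) → (-29, -20)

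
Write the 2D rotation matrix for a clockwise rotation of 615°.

Rotation matrix formula: [[cos θ, -sin θ], [sin θ, cos θ]]
A clockwise rotation by 615° is equivalent to a counterclockwise rotation by -615°.
For θ = -615°:
cos(-615°) = -0.2588
sin(-615°) = 0.9659
Result: [[-0.2588, -0.9659], [0.9659, -0.2588]]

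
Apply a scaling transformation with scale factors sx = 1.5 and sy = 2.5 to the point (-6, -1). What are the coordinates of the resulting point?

Scaling matrix:
[[1.50, 0], [0, 2.50]]
Result: (-6 × 1.5, -1 × 2.5) = (-9, -2.5)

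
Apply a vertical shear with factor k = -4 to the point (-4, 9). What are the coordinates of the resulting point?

Shear matrix for vertical shear with factor k = -4:
[[1, 0], [-4, 1]]
Result: (-4, 9) → (-4, 25)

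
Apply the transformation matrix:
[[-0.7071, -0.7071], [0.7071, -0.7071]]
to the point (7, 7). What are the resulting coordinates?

Matrix multiplication:
[[-0.7071, -0.7071], [0.7071, -0.7071]] × [7, 7]ᵀ
= [(-0.7071)(7) + (-0.7071)(7), (0.7071)(7) + (-0.7071)(7)]ᵀ
= [-9.8994, 0]ᵀ
Result: (-9.8994, 0)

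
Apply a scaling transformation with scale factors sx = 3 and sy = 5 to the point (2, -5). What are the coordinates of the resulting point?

Scaling matrix:
[[3, 0], [0, 5]]
Result: (2 × 3, -5 × 5) = (6, -25)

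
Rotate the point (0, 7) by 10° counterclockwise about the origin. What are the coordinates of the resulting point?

Rotation matrix for 10°: [[cos 10°, -sin 10°], [sin 10°, cos 10°]] ≈ [[0.984808, -0.173648], [0.173648, 0.984808]]
[[0.984808, -0.173648], [0.173648, 0.984808]] × [0, 7]ᵀ ≈ [-1.2155, 6.8937]ᵀ
Result: (-1.2155, 6.8937)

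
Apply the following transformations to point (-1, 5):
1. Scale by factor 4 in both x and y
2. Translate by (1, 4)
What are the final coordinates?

Step 1: Scale (-1, 5) by 4 → (-4, 20)
Step 2: Translate by (1, 4) → (-3, 24)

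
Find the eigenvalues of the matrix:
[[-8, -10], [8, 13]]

Characteristic equation: det(A - λI) = 0
λ² - (trace)λ + (det) = 0
trace = -8 + 13 = 5, det = (-8)(13) - (-10)(8) = -24
λ² - (5)λ + (-24) = 0
λ = (5 ± √((5)² - 4·(-24))) / 2 = (5 ± √121) / 2
Solving: λ = -3, 8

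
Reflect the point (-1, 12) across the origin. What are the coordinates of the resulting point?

Reflection across origin: (-1, 12) → (1, -12)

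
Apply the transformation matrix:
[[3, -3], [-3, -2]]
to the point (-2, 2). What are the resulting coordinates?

Matrix multiplication:
[[3, -3], [-3, -2]] × [-2, 2]ᵀ
= [(3)(-2) + (-3)(2), (-3)(-2) + (-2)(2)]ᵀ
= [-12, 2]ᵀ
Result: (-12, 2)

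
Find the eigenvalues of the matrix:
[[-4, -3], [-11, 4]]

Characteristic equation: det(A - λI) = 0
λ² - (trace)λ + (det) = 0
trace = -4 + 4 = 0, det = (-4)(4) - (-3)(-11) = -49
λ² - (0)λ + (-49) = 0
λ = (0 ± √((0)² - 4·(-49))) / 2 = (0 ± √196) / 2
Solving: λ = -7, 7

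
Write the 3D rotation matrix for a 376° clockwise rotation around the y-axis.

Rotation matrix for clockwise 376° around y-axis:
A clockwise rotation by 376° is a counterclockwise rotation by -376°.
cos(-376°) = 0.9613, sin(-376°) = -0.2756
Result: [[0.9613, 0, -0.2756], [0, 1, 0], [0.2756, 0, 0.9613]]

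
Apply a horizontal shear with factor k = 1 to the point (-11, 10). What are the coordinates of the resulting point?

Shear matrix for horizontal shear with factor k = 1:
[[1, 1], [0, 1]]
Result: (-11, 10) → (-1, 10)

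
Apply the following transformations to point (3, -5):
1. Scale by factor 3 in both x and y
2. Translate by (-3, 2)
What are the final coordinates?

Step 1: Scale (3, -5) by 3 → (9, -15)
Step 2: Translate by (-3, 2) → (6, -13)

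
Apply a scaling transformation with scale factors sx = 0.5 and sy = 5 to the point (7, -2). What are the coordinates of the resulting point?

Scaling matrix:
[[0.50, 0], [0, 5]]
Result: (7 × 0.5, -2 × 5) = (3.5, -10)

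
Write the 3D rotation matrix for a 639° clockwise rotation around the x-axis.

Rotation matrix for clockwise 639° around x-axis:
A clockwise rotation by 639° is a counterclockwise rotation by -639°.
cos(-639°) = 0.1564, sin(-639°) = 0.9877
Result: [[1, 0, 0], [0, 0.1564, -0.9877], [0, 0.9877, 0.1564]]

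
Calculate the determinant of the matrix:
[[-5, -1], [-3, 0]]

For a 2×2 matrix [[a, b], [c, d]], det = ad - bc
det = (-5)(0) - (-1)(-3) = 0 - 3 = -3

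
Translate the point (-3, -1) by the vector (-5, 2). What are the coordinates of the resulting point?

Translation by (-5, 2) (homogeneous matrix [[1, 0, -5], [0, 1, 2], [0, 0, 1]]):
x' = -3 + -5 = -8
y' = -1 + 2 = 1
Result: (-8, 1)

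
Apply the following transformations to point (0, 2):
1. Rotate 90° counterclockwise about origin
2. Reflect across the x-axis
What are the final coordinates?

Step 1: Rotate 90° → (-2, 0)
Step 2: Reflect across x-axis → (-2, 0)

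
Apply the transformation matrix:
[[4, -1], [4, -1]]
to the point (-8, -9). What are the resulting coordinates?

Matrix multiplication:
[[4, -1], [4, -1]] × [-8, -9]ᵀ
= [(4)(-8) + (-1)(-9), (4)(-8) + (-1)(-9)]ᵀ
= [-23, -23]ᵀ
Result: (-23, -23)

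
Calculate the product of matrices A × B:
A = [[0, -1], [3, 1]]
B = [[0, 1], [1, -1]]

Matrix multiplication:
C[0][0] = 0×0 + -1×1 = -1
C[0][1] = 0×1 + -1×-1 = 1
C[1][0] = 3×0 + 1×1 = 1
C[1][1] = 3×1 + 1×-1 = 2
Result: [[-1, 1], [1, 2]]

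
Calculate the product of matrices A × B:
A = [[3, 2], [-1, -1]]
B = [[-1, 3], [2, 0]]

Matrix multiplication:
C[0][0] = 3×-1 + 2×2 = 1
C[0][1] = 3×3 + 2×0 = 9
C[1][0] = -1×-1 + -1×2 = -1
C[1][1] = -1×3 + -1×0 = -3
Result: [[1, 9], [-1, -3]]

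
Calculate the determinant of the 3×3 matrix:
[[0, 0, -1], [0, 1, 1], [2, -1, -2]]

Expansion along first row:
det = 0·det([[1,1],[-1,-2]]) - 0·det([[0,1],[2,-2]]) + -1·det([[0,1],[2,-1]])
    = 0·(1·-2 - 1·-1) - 0·(0·-2 - 1·2) + -1·(0·-1 - 1·2)
    = 0·-1 - 0·-2 + -1·-2
    = 0 + 0 + 2 = 2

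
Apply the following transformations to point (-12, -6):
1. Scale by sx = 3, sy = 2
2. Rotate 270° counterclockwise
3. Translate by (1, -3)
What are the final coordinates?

Step 1: Scale → (-36, -12)
Step 2: Rotate 270° → (-12, 36)
Step 3: Translate → (-11, 33)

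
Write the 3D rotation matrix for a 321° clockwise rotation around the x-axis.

Rotation matrix for clockwise 321° around x-axis:
A clockwise rotation by 321° is a counterclockwise rotation by -321°.
cos(-321°) = 0.7771, sin(-321°) = 0.6293
Result: [[1, 0, 0], [0, 0.7771, -0.6293], [0, 0.6293, 0.7771]]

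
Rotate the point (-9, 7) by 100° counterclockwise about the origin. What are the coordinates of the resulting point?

Rotation matrix for 100°: [[cos 100°, -sin 100°], [sin 100°, cos 100°]] ≈ [[-0.173648, -0.984808], [0.984808, -0.173648]]
[[-0.173648, -0.984808], [0.984808, -0.173648]] × [-9, 7]ᵀ ≈ [-5.3308, -10.0788]ᵀ
Result: (-5.3308, -10.0788)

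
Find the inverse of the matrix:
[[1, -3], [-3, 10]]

For [[a,b],[c,d]], inverse = (1/det)·[[d,-b],[-c,a]]
det = (1)(10) - (-3)(-3) = 10 - 9 = 1
Inverse = [[10, 3], [3, 1]]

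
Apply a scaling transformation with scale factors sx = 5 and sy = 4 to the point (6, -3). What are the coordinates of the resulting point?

Scaling matrix:
[[5, 0], [0, 4]]
Result: (6 × 5, -3 × 4) = (30, -12)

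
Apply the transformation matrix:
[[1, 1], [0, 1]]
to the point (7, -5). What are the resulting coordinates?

Matrix multiplication:
[[1, 1], [0, 1]] × [7, -5]ᵀ
= [(1)(7) + (1)(-5), (0)(7) + (1)(-5)]ᵀ
= [2, -5]ᵀ
Result: (2, -5)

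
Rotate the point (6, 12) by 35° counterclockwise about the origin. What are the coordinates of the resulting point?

Rotation matrix for 35°: [[cos 35°, -sin 35°], [sin 35°, cos 35°]] ≈ [[0.819152, -0.573576], [0.573576, 0.819152]]
[[0.819152, -0.573576], [0.573576, 0.819152]] × [6, 12]ᵀ ≈ [-1.9680, 13.2713]ᵀ
Result: (-1.9680, 13.2713)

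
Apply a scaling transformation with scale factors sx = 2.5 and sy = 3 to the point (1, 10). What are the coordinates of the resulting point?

Scaling matrix:
[[2.50, 0], [0, 3]]
Result: (1 × 2.5, 10 × 3) = (2.5, 30)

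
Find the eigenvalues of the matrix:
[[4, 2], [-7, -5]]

Characteristic equation: det(A - λI) = 0
λ² - (trace)λ + (det) = 0
trace = 4 + -5 = -1, det = (4)(-5) - (2)(-7) = -6
λ² - (-1)λ + (-6) = 0
λ = (-1 ± √((-1)² - 4·(-6))) / 2 = (-1 ± √25) / 2
Solving: λ = -3, 2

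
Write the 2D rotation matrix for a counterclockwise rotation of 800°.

Rotation matrix formula: [[cos θ, -sin θ], [sin θ, cos θ]]
For θ = 800°:
cos(800°) = 0.1736
sin(800°) = 0.9848
Result: [[0.1736, -0.9848], [0.9848, 0.1736]]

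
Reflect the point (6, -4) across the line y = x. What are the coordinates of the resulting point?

Reflection across line y = x: (6, -4) → (-4, 6)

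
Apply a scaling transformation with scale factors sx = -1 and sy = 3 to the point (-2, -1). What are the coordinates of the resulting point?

Scaling matrix:
[[-1, 0], [0, 3]]
Result: (-2 × -1, -1 × 3) = (2, -3)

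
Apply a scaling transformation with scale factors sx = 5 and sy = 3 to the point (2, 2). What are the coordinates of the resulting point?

Scaling matrix:
[[5, 0], [0, 3]]
Result: (2 × 5, 2 × 3) = (10, 6)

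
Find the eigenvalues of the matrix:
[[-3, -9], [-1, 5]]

Characteristic equation: det(A - λI) = 0
λ² - (trace)λ + (det) = 0
trace = -3 + 5 = 2, det = (-3)(5) - (-9)(-1) = -24
λ² - (2)λ + (-24) = 0
λ = (2 ± √((2)² - 4·(-24))) / 2 = (2 ± √100) / 2
Solving: λ = -4, 6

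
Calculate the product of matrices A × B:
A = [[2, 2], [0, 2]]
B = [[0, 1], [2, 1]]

Matrix multiplication:
C[0][0] = 2×0 + 2×2 = 4
C[0][1] = 2×1 + 2×1 = 4
C[1][0] = 0×0 + 2×2 = 4
C[1][1] = 0×1 + 2×1 = 2
Result: [[4, 4], [4, 2]]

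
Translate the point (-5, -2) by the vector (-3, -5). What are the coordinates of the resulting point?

Translation by (-3, -5) (homogeneous matrix [[1, 0, -3], [0, 1, -5], [0, 0, 1]]):
x' = -5 + -3 = -8
y' = -2 + -5 = -7
Result: (-8, -7)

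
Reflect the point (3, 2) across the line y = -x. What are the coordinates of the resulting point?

Reflection across line y = -x: (3, 2) → (-2, -3)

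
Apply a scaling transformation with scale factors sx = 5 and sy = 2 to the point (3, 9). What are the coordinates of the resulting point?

Scaling matrix:
[[5, 0], [0, 2]]
Result: (3 × 5, 9 × 2) = (15, 18)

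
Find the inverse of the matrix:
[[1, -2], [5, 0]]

For [[a,b],[c,d]], inverse = (1/det)·[[d,-b],[-c,a]]
det = (1)(0) - (-2)(5) = 0 - -10 = 10
Inverse = (1/10)·[[0, 2], [-5, 1]]
= [[0, 1/5], [-1/2, 1/10]]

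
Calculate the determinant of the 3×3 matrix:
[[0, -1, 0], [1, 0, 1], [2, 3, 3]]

Expansion along first row:
det = 0·det([[0,1],[3,3]]) - -1·det([[1,1],[2,3]]) + 0·det([[1,0],[2,3]])
    = 0·(0·3 - 1·3) - -1·(1·3 - 1·2) + 0·(1·3 - 0·2)
    = 0·-3 - -1·1 + 0·3
    = 0 + 1 + 0 = 1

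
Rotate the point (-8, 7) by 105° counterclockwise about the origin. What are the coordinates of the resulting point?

Rotation matrix for 105°: [[cos 105°, -sin 105°], [sin 105°, cos 105°]] ≈ [[-0.258819, -0.965926], [0.965926, -0.258819]]
[[-0.258819, -0.965926], [0.965926, -0.258819]] × [-8, 7]ᵀ ≈ [-4.6909, -9.5391]ᵀ
Result: (-4.6909, -9.5391)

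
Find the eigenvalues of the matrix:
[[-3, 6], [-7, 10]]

Characteristic equation: det(A - λI) = 0
λ² - (trace)λ + (det) = 0
trace = -3 + 10 = 7, det = (-3)(10) - (6)(-7) = 12
λ² - (7)λ + (12) = 0
λ = (7 ± √((7)² - 4·(12))) / 2 = (7 ± √1) / 2
Solving: λ = 3, 4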